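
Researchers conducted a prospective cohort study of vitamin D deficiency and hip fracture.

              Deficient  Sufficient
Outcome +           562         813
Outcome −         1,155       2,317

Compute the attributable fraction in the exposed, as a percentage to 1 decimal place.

Reading the table with exposure as columns: a = 562 (Deficient, case), b = 1155 (Deficient, non-case), c = 813 (Sufficient, case), d = 2317.
Risk in exposed = 562/1717 = 0.32732; risk in unexposed = 813/3130 = 0.25974.
RR = 0.32732/0.25974 = 1.26014
AR% = (RR − 1)/RR × 100 = (1.26014 − 1)/1.26014 × 100 = 20.6439%

20.6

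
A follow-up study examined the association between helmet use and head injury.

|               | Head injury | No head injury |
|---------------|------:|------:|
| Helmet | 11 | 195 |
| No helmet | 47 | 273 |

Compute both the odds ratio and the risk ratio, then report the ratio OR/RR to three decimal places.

Cells: a = 11, b = 195, c = 47, d = 273.
OR = (11·273)/(195·47) = 3003/9165 = 0.32766
Risk in exposed = 11/206 = 0.05340; risk in unexposed = 47/320 = 0.14688; RR = 0.36356
OR/RR = 0.32766 / 0.36356 = 0.90125
The outcome is not rare, so the OR lies further from 1 than the RR.

0.901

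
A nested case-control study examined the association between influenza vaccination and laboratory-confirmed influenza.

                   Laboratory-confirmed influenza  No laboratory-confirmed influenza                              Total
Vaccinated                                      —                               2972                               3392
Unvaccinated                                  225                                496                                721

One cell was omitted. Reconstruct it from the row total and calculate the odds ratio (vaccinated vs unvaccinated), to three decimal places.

0.312

The missing cell is in the exposed row: 3392 − 2972 = 420.
So a = 420, b = 2972, c = 225, d = 496.
OR = (a·d)/(b·c) = (420 × 496) / (2972 × 225) = 208320 / 668700 = 0.31153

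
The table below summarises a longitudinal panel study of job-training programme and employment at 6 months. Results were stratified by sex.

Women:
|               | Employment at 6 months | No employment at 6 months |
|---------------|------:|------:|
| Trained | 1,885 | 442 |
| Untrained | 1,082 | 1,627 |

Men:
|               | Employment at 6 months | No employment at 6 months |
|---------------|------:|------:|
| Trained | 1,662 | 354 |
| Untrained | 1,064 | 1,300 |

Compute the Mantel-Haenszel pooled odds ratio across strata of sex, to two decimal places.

6.09

OR_MH = Σ(aᵢdᵢ/nᵢ) / Σ(bᵢcᵢ/nᵢ), where nᵢ is the stratum total.
Stratum 1 (Women): n = 5036; a·d/n = 1885·1627/5036 = 608.9942; b·c/n = 442·1082/5036 = 94.9651
Stratum 2 (Men): n = 4380; a·d/n = 1662·1300/4380 = 493.2877; b·c/n = 354·1064/4380 = 85.9945
OR_MH = (608.9942 + 493.2877) / (94.9651 + 85.9945) = 1102.2819 / 180.9596 = 6.09132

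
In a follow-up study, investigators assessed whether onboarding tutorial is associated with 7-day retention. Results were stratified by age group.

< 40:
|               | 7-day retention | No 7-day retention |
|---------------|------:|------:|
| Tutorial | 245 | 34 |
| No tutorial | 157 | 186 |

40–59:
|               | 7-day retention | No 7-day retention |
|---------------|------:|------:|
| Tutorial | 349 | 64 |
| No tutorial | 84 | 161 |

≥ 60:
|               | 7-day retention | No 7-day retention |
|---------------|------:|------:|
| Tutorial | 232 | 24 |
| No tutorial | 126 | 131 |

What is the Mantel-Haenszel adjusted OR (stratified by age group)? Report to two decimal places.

9.62

OR_MH = Σ(aᵢdᵢ/nᵢ) / Σ(bᵢcᵢ/nᵢ), where nᵢ is the stratum total.
Stratum 1 (< 40): n = 622; a·d/n = 245·186/622 = 73.2637; b·c/n = 34·157/622 = 8.5820
Stratum 2 (40–59): n = 658; a·d/n = 349·161/658 = 85.3936; b·c/n = 64·84/658 = 8.1702
Stratum 3 (≥ 60): n = 513; a·d/n = 232·131/513 = 59.2437; b·c/n = 24·126/513 = 5.8947
OR_MH = (73.2637 + 85.3936 + 59.2437) / (8.5820 + 8.1702 + 5.8947) = 217.9009 / 22.6469 = 9.62165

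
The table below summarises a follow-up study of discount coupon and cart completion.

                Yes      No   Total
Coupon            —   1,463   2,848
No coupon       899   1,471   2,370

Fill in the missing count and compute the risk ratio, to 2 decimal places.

The missing cell is in the exposed row: 2848 − 1463 = 1385.
So a = 1385, b = 1463, c = 899, d = 1471.
RR = [a/(a+b)] / [c/(c+d)] = (1385/2848) / (899/2370) = 0.48631/0.37932 = 1.28203

1.28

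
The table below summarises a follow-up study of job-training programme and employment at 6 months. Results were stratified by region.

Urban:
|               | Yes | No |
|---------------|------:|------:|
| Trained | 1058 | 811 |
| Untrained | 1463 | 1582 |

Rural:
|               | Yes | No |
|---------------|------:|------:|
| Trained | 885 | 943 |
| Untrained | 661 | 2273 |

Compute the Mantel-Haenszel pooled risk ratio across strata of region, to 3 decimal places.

RR_MH = Σ(aᵢ·n₀ᵢ/nᵢ) / Σ(cᵢ·n₁ᵢ/nᵢ), with n₁ᵢ = aᵢ+bᵢ (exposed), n₀ᵢ = cᵢ+dᵢ (unexposed), nᵢ = n₁ᵢ+n₀ᵢ.
Stratum 1 (Urban): n₁ = 1869, n₀ = 3045, n = 4914; a·n₀/n = 1058·3045/4914 = 655.5983; c·n₁/n = 1463·1869/4914 = 556.4402
Stratum 2 (Rural): n₁ = 1828, n₀ = 2934, n = 4762; a·n₀/n = 885·2934/4762 = 545.2730; c·n₁/n = 661·1828/4762 = 253.7396
RR_MH = (655.5983 + 545.2730) / (556.4402 + 253.7396) = 1200.8713 / 810.1798 = 1.48223

1.482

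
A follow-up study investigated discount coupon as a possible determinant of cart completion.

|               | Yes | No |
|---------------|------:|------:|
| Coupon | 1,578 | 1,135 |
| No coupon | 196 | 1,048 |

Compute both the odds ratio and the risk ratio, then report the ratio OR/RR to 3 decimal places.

2.014

Cells: a = 1578, b = 1135, c = 196, d = 1048.
OR = (1578·1048)/(1135·196) = 1653744/222460 = 7.43389
Risk in exposed = 1578/2713 = 0.58164; risk in unexposed = 196/1244 = 0.15756; RR = 3.69166
OR/RR = 7.43389 / 3.69166 = 2.01370
The outcome is not rare, so the OR lies further from 1 than the RR.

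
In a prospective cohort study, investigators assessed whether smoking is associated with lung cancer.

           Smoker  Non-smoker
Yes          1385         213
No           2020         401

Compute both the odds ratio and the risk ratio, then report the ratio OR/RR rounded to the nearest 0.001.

Reading the table with exposure as columns: a = 1385 (Smoker, case), b = 2020 (Smoker, non-case), c = 213 (Non-smoker, case), d = 401.
OR = (1385·401)/(2020·213) = 555385/430260 = 1.29081
Risk in exposed = 1385/3405 = 0.40675; risk in unexposed = 213/614 = 0.34691; RR = 1.17252
OR/RR = 1.29081 / 1.17252 = 1.10088
The outcome is not rare, so the OR lies further from 1 than the RR.

1.101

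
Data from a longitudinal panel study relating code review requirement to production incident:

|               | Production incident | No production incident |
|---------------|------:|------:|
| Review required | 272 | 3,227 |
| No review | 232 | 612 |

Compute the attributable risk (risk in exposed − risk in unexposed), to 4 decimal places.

Cells: a = 272, b = 3227, c = 232, d = 612.
Risk in exposed = 272/3499 = 0.077736; risk in unexposed = 232/844 = 0.274882.
Risk difference = 0.077736 − 0.274882 = -0.197145

-0.1971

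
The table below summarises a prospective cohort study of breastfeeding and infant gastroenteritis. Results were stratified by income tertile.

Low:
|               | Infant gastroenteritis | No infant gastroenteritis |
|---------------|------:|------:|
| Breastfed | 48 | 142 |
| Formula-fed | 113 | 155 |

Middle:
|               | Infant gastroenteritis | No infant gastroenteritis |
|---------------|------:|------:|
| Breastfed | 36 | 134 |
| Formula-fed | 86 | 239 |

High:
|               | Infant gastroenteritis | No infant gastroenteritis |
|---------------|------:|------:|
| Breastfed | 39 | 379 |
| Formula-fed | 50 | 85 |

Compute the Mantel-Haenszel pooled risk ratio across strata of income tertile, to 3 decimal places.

0.536

RR_MH = Σ(aᵢ·n₀ᵢ/nᵢ) / Σ(cᵢ·n₁ᵢ/nᵢ), with n₁ᵢ = aᵢ+bᵢ (exposed), n₀ᵢ = cᵢ+dᵢ (unexposed), nᵢ = n₁ᵢ+n₀ᵢ.
Stratum 1 (Low): n₁ = 190, n₀ = 268, n = 458; a·n₀/n = 48·268/458 = 28.0873; c·n₁/n = 113·190/458 = 46.8777
Stratum 2 (Middle): n₁ = 170, n₀ = 325, n = 495; a·n₀/n = 36·325/495 = 23.6364; c·n₁/n = 86·170/495 = 29.5354
Stratum 3 (High): n₁ = 418, n₀ = 135, n = 553; a·n₀/n = 39·135/553 = 9.5208; c·n₁/n = 50·418/553 = 37.7939
RR_MH = (28.0873 + 23.6364 + 9.5208) / (46.8777 + 29.5354 + 37.7939) = 61.2445 / 114.2069 = 0.53626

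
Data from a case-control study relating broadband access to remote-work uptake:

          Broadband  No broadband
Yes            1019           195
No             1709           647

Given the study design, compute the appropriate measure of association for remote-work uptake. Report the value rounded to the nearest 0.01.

1.98

Reading the table with exposure as columns: a = 1019 (Broadband, case), b = 1709 (Broadband, non-case), c = 195 (No broadband, case), d = 647.
This is a case-control study: participants were sampled on outcome status, so risks in the source population cannot be estimated directly — relative risk is not valid here. The odds ratio is the appropriate measure.
OR = (a·d)/(b·c) = (1019 × 647) / (1709 × 195) = 659293 / 333255 = 1.97834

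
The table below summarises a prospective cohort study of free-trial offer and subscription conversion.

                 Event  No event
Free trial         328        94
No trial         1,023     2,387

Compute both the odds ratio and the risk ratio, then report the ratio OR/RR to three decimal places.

3.143

Cells: a = 328, b = 94, c = 1023, d = 2387.
OR = (328·2387)/(94·1023) = 782936/96162 = 8.14184
Risk in exposed = 328/422 = 0.77725; risk in unexposed = 1023/3410 = 0.30000; RR = 2.59084
OR/RR = 8.14184 / 2.59084 = 3.14255
The outcome is not rare, so the OR lies further from 1 than the RR.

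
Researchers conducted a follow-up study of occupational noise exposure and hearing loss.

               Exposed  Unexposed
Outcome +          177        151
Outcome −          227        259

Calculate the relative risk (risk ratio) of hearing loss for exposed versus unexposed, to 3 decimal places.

Reading the table with exposure as columns: a = 177 (Exposed, case), b = 227 (Exposed, non-case), c = 151 (Unexposed, case), d = 259.
Risk in exposed = 177/404 = 0.43812; risk in unexposed = 151/410 = 0.36829.
RR = 0.43812 / 0.36829 = 1.18959
The risk among the exposed is 1.19 times that among the unexposed.

1.190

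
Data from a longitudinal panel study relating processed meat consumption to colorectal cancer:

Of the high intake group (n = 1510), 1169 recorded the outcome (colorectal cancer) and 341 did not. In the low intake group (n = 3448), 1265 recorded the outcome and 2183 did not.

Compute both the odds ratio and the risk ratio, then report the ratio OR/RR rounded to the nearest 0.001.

2.804

From the description: a = 1169, b = 341, c = 1265, d = 2183.
OR = (1169·2183)/(341·1265) = 2551927/431365 = 5.91593
Risk in exposed = 1169/1510 = 0.77417; risk in unexposed = 1265/3448 = 0.36688; RR = 2.11015
OR/RR = 5.91593 / 2.11015 = 2.80355
The outcome is not rare, so the OR lies further from 1 than the RR.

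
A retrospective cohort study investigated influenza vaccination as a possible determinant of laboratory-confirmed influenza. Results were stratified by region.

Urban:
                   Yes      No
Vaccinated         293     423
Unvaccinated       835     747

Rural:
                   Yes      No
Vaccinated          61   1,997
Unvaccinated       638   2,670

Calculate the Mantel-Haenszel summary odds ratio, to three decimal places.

0.321

OR_MH = Σ(aᵢdᵢ/nᵢ) / Σ(bᵢcᵢ/nᵢ), where nᵢ is the stratum total.
Stratum 1 (Urban): n = 2298; a·d/n = 293·747/2298 = 95.2441; b·c/n = 423·835/2298 = 153.7010
Stratum 2 (Rural): n = 5366; a·d/n = 61·2670/5366 = 30.3522; b·c/n = 1997·638/5366 = 237.4368
OR_MH = (95.2441 + 30.3522) / (153.7010 + 237.4368) = 125.5963 / 391.1379 = 0.32111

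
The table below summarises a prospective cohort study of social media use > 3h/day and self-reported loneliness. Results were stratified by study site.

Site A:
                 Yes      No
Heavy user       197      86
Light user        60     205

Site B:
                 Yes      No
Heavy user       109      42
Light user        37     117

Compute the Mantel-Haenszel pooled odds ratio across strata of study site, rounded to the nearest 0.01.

OR_MH = Σ(aᵢdᵢ/nᵢ) / Σ(bᵢcᵢ/nᵢ), where nᵢ is the stratum total.
Stratum 1 (Site A): n = 548; a·d/n = 197·205/548 = 73.6953; b·c/n = 86·60/548 = 9.4161
Stratum 2 (Site B): n = 305; a·d/n = 109·117/305 = 41.8131; b·c/n = 42·37/305 = 5.0951
OR_MH = (73.6953 + 41.8131) / (9.4161 + 5.0951) = 115.5084 / 14.5111 = 7.95998

7.96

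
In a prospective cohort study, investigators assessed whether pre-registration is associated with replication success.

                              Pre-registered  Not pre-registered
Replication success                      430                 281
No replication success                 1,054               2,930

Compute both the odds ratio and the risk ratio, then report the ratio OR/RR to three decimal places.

1.285

Reading the table with exposure as columns: a = 430 (Pre-registered, case), b = 1054 (Pre-registered, non-case), c = 281 (Not pre-registered, case), d = 2930.
OR = (430·2930)/(1054·281) = 1259900/296174 = 4.25392
Risk in exposed = 430/1484 = 0.28976; risk in unexposed = 281/3211 = 0.08751; RR = 3.31107
OR/RR = 4.25392 / 3.31107 = 1.28476
The outcome is not rare, so the OR lies further from 1 than the RR.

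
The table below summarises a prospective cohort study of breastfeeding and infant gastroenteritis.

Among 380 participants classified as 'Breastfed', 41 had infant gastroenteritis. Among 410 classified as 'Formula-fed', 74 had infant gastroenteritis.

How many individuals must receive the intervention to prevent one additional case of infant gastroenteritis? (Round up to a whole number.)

Risk in treated group = 41/380 = 0.10789; risk in control = 74/410 = 0.18049.
Absolute risk reduction = 0.18049 − 0.10789 = 0.07259
NNT = 1 / ARR = 1 / 0.07259 = 13.775 → round up → 14

14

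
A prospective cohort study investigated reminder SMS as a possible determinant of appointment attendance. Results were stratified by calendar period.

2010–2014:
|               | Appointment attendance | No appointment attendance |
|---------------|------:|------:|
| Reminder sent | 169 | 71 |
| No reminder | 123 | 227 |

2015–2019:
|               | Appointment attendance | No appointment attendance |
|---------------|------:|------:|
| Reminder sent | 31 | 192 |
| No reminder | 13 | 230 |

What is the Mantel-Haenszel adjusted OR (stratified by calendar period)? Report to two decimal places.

3.98

OR_MH = Σ(aᵢdᵢ/nᵢ) / Σ(bᵢcᵢ/nᵢ), where nᵢ is the stratum total.
Stratum 1 (2010–2014): n = 590; a·d/n = 169·227/590 = 65.0220; b·c/n = 71·123/590 = 14.8017
Stratum 2 (2015–2019): n = 466; a·d/n = 31·230/466 = 15.3004; b·c/n = 192·13/466 = 5.3562
OR_MH = (65.0220 + 15.3004) / (14.8017 + 5.3562) = 80.3225 / 20.1579 = 3.98466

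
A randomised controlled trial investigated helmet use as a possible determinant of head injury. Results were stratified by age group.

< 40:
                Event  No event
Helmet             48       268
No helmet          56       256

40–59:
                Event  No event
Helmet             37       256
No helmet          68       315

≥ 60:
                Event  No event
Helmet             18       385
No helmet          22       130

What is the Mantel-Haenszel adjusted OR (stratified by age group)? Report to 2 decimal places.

OR_MH = Σ(aᵢdᵢ/nᵢ) / Σ(bᵢcᵢ/nᵢ), where nᵢ is the stratum total.
Stratum 1 (< 40): n = 628; a·d/n = 48·256/628 = 19.5669; b·c/n = 268·56/628 = 23.8981
Stratum 2 (40–59): n = 676; a·d/n = 37·315/676 = 17.2411; b·c/n = 256·68/676 = 25.7515
Stratum 3 (≥ 60): n = 555; a·d/n = 18·130/555 = 4.2162; b·c/n = 385·22/555 = 15.2613
OR_MH = (19.5669 + 17.2411 + 4.2162) / (23.8981 + 25.7515 + 15.2613) = 41.0242 / 64.9108 = 0.63201

0.63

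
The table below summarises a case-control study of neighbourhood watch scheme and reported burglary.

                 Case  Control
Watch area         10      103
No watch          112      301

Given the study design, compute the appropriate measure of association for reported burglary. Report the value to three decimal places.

Cells: a = 10, b = 103, c = 112, d = 301.
This is a case-control study: participants were sampled on outcome status, so risks in the source population cannot be estimated directly — relative risk is not valid here. The odds ratio is the appropriate measure.
OR = (a·d)/(b·c) = (10 × 301) / (103 × 112) = 3010 / 11536 = 0.26092

0.261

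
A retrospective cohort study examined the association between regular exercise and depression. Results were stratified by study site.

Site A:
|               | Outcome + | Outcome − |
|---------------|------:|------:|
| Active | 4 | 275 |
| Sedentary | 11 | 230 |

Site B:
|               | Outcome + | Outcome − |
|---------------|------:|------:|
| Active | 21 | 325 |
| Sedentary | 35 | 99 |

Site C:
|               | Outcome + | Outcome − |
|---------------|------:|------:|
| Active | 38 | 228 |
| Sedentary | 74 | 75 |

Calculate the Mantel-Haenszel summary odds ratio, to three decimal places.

0.185

OR_MH = Σ(aᵢdᵢ/nᵢ) / Σ(bᵢcᵢ/nᵢ), where nᵢ is the stratum total.
Stratum 1 (Site A): n = 520; a·d/n = 4·230/520 = 1.7692; b·c/n = 275·11/520 = 5.8173
Stratum 2 (Site B): n = 480; a·d/n = 21·99/480 = 4.3312; b·c/n = 325·35/480 = 23.6979
Stratum 3 (Site C): n = 415; a·d/n = 38·75/415 = 6.8675; b·c/n = 228·74/415 = 40.6554
OR_MH = (1.7692 + 4.3312 + 6.8675) / (5.8173 + 23.6979 + 40.6554) = 12.9680 / 70.1706 = 0.18481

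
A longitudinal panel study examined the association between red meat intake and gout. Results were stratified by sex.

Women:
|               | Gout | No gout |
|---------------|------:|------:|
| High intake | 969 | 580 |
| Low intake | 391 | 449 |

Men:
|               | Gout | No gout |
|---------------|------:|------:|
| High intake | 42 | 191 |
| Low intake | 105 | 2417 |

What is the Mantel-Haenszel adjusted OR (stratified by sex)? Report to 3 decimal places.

OR_MH = Σ(aᵢdᵢ/nᵢ) / Σ(bᵢcᵢ/nᵢ), where nᵢ is the stratum total.
Stratum 1 (Women): n = 2389; a·d/n = 969·449/2389 = 182.1185; b·c/n = 580·391/2389 = 94.9267
Stratum 2 (Men): n = 2755; a·d/n = 42·2417/2755 = 36.8472; b·c/n = 191·105/2755 = 7.2795
OR_MH = (182.1185 + 36.8472) / (94.9267 + 7.2795) = 218.9656 / 102.2062 = 2.14239

2.142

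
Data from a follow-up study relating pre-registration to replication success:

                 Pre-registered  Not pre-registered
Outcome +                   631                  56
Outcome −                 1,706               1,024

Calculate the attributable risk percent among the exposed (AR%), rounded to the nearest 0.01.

Reading the table with exposure as columns: a = 631 (Pre-registered, case), b = 1706 (Pre-registered, non-case), c = 56 (Not pre-registered, case), d = 1024.
Risk in exposed = 631/2337 = 0.27000; risk in unexposed = 56/1080 = 0.05185.
RR = 0.27000/0.05185 = 5.20723
AR% = (RR − 1)/RR × 100 = (5.20723 − 1)/5.20723 × 100 = 80.7959%

80.80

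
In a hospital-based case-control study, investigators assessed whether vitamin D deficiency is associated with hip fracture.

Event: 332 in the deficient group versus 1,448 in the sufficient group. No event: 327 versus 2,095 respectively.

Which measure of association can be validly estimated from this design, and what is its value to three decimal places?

1.469

From the description: a = 332, b = 327, c = 1448, d = 2095.
This is a hospital-based case-control study: participants were sampled on outcome status, so risks in the source population cannot be estimated directly — relative risk is not valid here. The odds ratio is the appropriate measure.
OR = (a·d)/(b·c) = (332 × 2095) / (327 × 1448) = 695540 / 473496 = 1.46895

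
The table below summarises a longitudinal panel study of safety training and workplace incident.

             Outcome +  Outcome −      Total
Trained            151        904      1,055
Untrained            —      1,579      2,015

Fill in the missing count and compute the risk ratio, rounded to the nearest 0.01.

0.66

The missing cell is in the unexposed row: 2015 − 1579 = 436.
So a = 151, b = 904, c = 436, d = 1579.
RR = [a/(a+b)] / [c/(c+d)] = (151/1055) / (436/2015) = 0.14313/0.21638 = 0.66147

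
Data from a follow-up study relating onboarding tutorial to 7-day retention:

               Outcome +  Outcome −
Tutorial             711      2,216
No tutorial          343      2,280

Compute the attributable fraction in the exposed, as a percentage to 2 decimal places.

46.17

Cells: a = 711, b = 2216, c = 343, d = 2280.
Risk in exposed = 711/2927 = 0.24291; risk in unexposed = 343/2623 = 0.13077.
RR = 0.24291/0.13077 = 1.85760
AR% = (RR − 1)/RR × 100 = (1.85760 − 1)/1.85760 × 100 = 46.1670%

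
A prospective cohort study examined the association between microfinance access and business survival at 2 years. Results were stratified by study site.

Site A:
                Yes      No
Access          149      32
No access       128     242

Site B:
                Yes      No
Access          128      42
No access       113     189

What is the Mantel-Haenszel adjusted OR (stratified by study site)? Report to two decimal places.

6.67

OR_MH = Σ(aᵢdᵢ/nᵢ) / Σ(bᵢcᵢ/nᵢ), where nᵢ is the stratum total.
Stratum 1 (Site A): n = 551; a·d/n = 149·242/551 = 65.4410; b·c/n = 32·128/551 = 7.4338
Stratum 2 (Site B): n = 472; a·d/n = 128·189/472 = 51.2542; b·c/n = 42·113/472 = 10.0551
OR_MH = (65.4410 + 51.2542) / (7.4338 + 10.0551) = 116.6953 / 17.4888 = 6.67255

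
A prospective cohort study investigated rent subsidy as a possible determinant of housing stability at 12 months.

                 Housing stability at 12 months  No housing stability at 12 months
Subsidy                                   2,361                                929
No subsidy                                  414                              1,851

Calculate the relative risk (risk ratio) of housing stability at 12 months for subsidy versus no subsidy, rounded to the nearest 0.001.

Cells: a = 2361, b = 929, c = 414, d = 1851.
Risk in exposed = 2361/3290 = 0.71763; risk in unexposed = 414/2265 = 0.18278.
RR = 0.71763 / 0.18278 = 3.92616
The risk among the exposed is 3.93 times that among the unexposed.

3.926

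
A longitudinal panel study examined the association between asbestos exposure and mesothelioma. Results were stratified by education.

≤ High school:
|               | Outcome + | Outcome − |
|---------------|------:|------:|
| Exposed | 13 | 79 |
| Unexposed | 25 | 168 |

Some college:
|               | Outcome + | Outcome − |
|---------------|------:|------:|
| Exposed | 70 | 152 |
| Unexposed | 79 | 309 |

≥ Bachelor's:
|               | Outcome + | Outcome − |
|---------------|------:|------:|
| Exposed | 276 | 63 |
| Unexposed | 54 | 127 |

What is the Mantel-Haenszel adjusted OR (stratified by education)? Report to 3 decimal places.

OR_MH = Σ(aᵢdᵢ/nᵢ) / Σ(bᵢcᵢ/nᵢ), where nᵢ is the stratum total.
Stratum 1 (≤ High school): n = 285; a·d/n = 13·168/285 = 7.6632; b·c/n = 79·25/285 = 6.9298
Stratum 2 (Some college): n = 610; a·d/n = 70·309/610 = 35.4590; b·c/n = 152·79/610 = 19.6852
Stratum 3 (≥ Bachelor's): n = 520; a·d/n = 276·127/520 = 67.4077; b·c/n = 63·54/520 = 6.5423
OR_MH = (7.6632 + 35.4590 + 67.4077) / (6.9298 + 19.6852 + 6.5423) = 110.5299 / 33.1574 = 3.33349

3.333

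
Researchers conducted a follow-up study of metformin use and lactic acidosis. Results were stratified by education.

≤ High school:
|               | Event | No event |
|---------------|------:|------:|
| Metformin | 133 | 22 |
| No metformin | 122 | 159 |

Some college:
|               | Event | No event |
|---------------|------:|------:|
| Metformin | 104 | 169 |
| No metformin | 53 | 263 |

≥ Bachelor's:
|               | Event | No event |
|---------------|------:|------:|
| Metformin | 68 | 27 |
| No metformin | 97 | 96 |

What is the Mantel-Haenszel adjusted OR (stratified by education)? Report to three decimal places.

OR_MH = Σ(aᵢdᵢ/nᵢ) / Σ(bᵢcᵢ/nᵢ), where nᵢ is the stratum total.
Stratum 1 (≤ High school): n = 436; a·d/n = 133·159/436 = 48.5023; b·c/n = 22·122/436 = 6.1560
Stratum 2 (Some college): n = 589; a·d/n = 104·263/589 = 46.4380; b·c/n = 169·53/589 = 15.2071
Stratum 3 (≥ Bachelor's): n = 288; a·d/n = 68·96/288 = 22.6667; b·c/n = 27·97/288 = 9.0938
OR_MH = (48.5023 + 46.4380 + 22.6667) / (6.1560 + 15.2071 + 9.0938) = 117.6070 / 30.4568 = 3.86143

3.861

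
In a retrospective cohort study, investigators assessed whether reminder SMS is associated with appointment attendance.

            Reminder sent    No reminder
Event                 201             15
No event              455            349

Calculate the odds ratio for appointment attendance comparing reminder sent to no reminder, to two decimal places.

10.28

Reading the table with exposure as columns: a = 201 (Reminder sent, case), b = 455 (Reminder sent, non-case), c = 15 (No reminder, case), d = 349.
OR = (a·d)/(b·c) = (201 × 349) / (455 × 15) = 70149 / 6825 = 10.27824
The odds of appointment attendance are about 10.28 times as high in the reminder sent group.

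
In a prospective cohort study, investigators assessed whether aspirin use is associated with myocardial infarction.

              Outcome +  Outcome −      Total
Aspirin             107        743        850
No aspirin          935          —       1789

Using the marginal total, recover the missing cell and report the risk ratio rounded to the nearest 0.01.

The missing cell is in the unexposed row: 1789 − 935 = 854.
So a = 107, b = 743, c = 935, d = 854.
RR = [a/(a+b)] / [c/(c+d)] = (107/850) / (935/1789) = 0.12588/0.52264 = 0.24086

0.24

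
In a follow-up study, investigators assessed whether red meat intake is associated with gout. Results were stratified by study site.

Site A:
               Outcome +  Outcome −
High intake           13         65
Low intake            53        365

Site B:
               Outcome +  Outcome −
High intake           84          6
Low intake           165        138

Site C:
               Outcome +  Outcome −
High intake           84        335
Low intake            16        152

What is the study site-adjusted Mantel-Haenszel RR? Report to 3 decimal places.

RR_MH = Σ(aᵢ·n₀ᵢ/nᵢ) / Σ(cᵢ·n₁ᵢ/nᵢ), with n₁ᵢ = aᵢ+bᵢ (exposed), n₀ᵢ = cᵢ+dᵢ (unexposed), nᵢ = n₁ᵢ+n₀ᵢ.
Stratum 1 (Site A): n₁ = 78, n₀ = 418, n = 496; a·n₀/n = 13·418/496 = 10.9556; c·n₁/n = 53·78/496 = 8.3347
Stratum 2 (Site B): n₁ = 90, n₀ = 303, n = 393; a·n₀/n = 84·303/393 = 64.7634; c·n₁/n = 165·90/393 = 37.7863
Stratum 3 (Site C): n₁ = 419, n₀ = 168, n = 587; a·n₀/n = 84·168/587 = 24.0409; c·n₁/n = 16·419/587 = 11.4208
RR_MH = (10.9556 + 64.7634 + 24.0409) / (8.3347 + 37.7863 + 11.4208) = 99.7599 / 57.5417 = 1.73370

1.734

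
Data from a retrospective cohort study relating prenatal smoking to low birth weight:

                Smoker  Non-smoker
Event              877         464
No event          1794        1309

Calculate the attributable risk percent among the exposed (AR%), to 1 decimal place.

20.3

Reading the table with exposure as columns: a = 877 (Smoker, case), b = 1794 (Smoker, non-case), c = 464 (Non-smoker, case), d = 1309.
Risk in exposed = 877/2671 = 0.32834; risk in unexposed = 464/1773 = 0.26170.
RR = 0.32834/0.26170 = 1.25463
AR% = (RR − 1)/RR × 100 = (1.25463 − 1)/1.25463 × 100 = 20.2954%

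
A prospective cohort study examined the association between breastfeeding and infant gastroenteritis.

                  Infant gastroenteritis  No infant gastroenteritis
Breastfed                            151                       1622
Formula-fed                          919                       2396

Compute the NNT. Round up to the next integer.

6

Risk in treated group = 151/1773 = 0.08517; risk in control = 919/3315 = 0.27722.
Absolute risk reduction = 0.27722 − 0.08517 = 0.19206
NNT = 1 / ARR = 1 / 0.19206 = 5.207 → round up → 6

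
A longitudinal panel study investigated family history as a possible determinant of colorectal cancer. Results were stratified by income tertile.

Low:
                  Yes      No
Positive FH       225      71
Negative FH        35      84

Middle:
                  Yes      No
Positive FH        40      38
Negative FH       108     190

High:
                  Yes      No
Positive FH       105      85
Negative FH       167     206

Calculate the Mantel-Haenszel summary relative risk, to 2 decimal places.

RR_MH = Σ(aᵢ·n₀ᵢ/nᵢ) / Σ(cᵢ·n₁ᵢ/nᵢ), with n₁ᵢ = aᵢ+bᵢ (exposed), n₀ᵢ = cᵢ+dᵢ (unexposed), nᵢ = n₁ᵢ+n₀ᵢ.
Stratum 1 (Low): n₁ = 296, n₀ = 119, n = 415; a·n₀/n = 225·119/415 = 64.5181; c·n₁/n = 35·296/415 = 24.9639
Stratum 2 (Middle): n₁ = 78, n₀ = 298, n = 376; a·n₀/n = 40·298/376 = 31.7021; c·n₁/n = 108·78/376 = 22.4043
Stratum 3 (High): n₁ = 190, n₀ = 373, n = 563; a·n₀/n = 105·373/563 = 69.5648; c·n₁/n = 167·190/563 = 56.3588
RR_MH = (64.5181 + 31.7021 + 69.5648) / (24.9639 + 22.4043 + 56.3588) = 165.7850 / 103.7269 = 1.59828

1.60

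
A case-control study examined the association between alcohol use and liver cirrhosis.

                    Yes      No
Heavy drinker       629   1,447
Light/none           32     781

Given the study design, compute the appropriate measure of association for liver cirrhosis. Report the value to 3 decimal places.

Cells: a = 629, b = 1447, c = 32, d = 781.
This is a case-control study: participants were sampled on outcome status, so risks in the source population cannot be estimated directly — relative risk is not valid here. The odds ratio is the appropriate measure.
OR = (a·d)/(b·c) = (629 × 781) / (1447 × 32) = 491249 / 46304 = 10.60921

10.609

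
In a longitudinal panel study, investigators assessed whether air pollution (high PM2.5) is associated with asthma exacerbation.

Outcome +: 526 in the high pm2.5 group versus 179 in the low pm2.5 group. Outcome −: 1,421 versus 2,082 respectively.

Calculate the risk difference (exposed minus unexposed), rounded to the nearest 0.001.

0.191

From the description: a = 526, b = 1421, c = 179, d = 2082.
Risk in exposed = 526/1947 = 0.270159; risk in unexposed = 179/2261 = 0.079169.
Risk difference = 0.270159 − 0.079169 = 0.190991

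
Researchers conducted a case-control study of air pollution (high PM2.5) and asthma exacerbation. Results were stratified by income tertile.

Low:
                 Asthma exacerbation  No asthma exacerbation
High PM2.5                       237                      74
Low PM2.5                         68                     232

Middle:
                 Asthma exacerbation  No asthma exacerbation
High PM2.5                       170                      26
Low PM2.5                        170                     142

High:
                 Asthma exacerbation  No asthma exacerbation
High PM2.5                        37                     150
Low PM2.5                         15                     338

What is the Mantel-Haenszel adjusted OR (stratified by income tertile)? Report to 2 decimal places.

OR_MH = Σ(aᵢdᵢ/nᵢ) / Σ(bᵢcᵢ/nᵢ), where nᵢ is the stratum total.
Stratum 1 (Low): n = 611; a·d/n = 237·232/611 = 89.9902; b·c/n = 74·68/611 = 8.2357
Stratum 2 (Middle): n = 508; a·d/n = 170·142/508 = 47.5197; b·c/n = 26·170/508 = 8.7008
Stratum 3 (High): n = 540; a·d/n = 37·338/540 = 23.1593; b·c/n = 150·15/540 = 4.1667
OR_MH = (89.9902 + 47.5197 + 23.1593) / (8.2357 + 8.7008 + 4.1667) = 160.6691 / 21.1031 = 7.61352

7.61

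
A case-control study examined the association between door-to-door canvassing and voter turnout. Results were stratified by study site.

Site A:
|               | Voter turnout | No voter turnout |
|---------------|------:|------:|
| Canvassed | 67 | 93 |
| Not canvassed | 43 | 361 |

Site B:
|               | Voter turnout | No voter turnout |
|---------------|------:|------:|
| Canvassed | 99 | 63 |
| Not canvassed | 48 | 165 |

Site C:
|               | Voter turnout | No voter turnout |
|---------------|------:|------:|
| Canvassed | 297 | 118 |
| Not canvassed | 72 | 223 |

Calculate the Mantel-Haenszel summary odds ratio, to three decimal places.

6.627

OR_MH = Σ(aᵢdᵢ/nᵢ) / Σ(bᵢcᵢ/nᵢ), where nᵢ is the stratum total.
Stratum 1 (Site A): n = 564; a·d/n = 67·361/564 = 42.8848; b·c/n = 93·43/564 = 7.0904
Stratum 2 (Site B): n = 375; a·d/n = 99·165/375 = 43.5600; b·c/n = 63·48/375 = 8.0640
Stratum 3 (Site C): n = 710; a·d/n = 297·223/710 = 93.2831; b·c/n = 118·72/710 = 11.9662
OR_MH = (42.8848 + 43.5600 + 93.2831) / (7.0904 + 8.0640 + 11.9662) = 179.7279 / 27.1206 = 6.62698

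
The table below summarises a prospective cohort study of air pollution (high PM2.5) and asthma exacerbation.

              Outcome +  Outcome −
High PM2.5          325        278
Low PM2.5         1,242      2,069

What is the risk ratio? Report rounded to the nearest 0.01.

1.44

Cells: a = 325, b = 278, c = 1242, d = 2069.
Risk in exposed = 325/603 = 0.53897; risk in unexposed = 1242/3311 = 0.37511.
RR = 0.53897 / 0.37511 = 1.43682
The risk among the exposed is 1.44 times that among the unexposed.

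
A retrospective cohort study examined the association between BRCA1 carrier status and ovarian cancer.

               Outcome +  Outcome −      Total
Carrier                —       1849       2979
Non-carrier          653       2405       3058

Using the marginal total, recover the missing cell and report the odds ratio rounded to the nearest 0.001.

2.251

The missing cell is in the exposed row: 2979 − 1849 = 1130.
So a = 1130, b = 1849, c = 653, d = 2405.
OR = (a·d)/(b·c) = (1130 × 2405) / (1849 × 653) = 2717650 / 1207397 = 2.25083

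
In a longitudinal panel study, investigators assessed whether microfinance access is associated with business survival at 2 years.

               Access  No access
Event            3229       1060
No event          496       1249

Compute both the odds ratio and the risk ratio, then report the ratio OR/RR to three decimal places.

4.062

Reading the table with exposure as columns: a = 3229 (Access, case), b = 496 (Access, non-case), c = 1060 (No access, case), d = 1249.
OR = (3229·1249)/(496·1060) = 4033021/525760 = 7.67084
Risk in exposed = 3229/3725 = 0.86685; risk in unexposed = 1060/2309 = 0.45907; RR = 1.88825
OR/RR = 7.67084 / 1.88825 = 4.06240
The outcome is not rare, so the OR lies further from 1 than the RR.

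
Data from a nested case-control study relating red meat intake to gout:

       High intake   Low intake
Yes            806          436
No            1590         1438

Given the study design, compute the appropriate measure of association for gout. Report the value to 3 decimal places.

1.672

Reading the table with exposure as columns: a = 806 (High intake, case), b = 1590 (High intake, non-case), c = 436 (Low intake, case), d = 1438.
This is a nested case-control study: participants were sampled on outcome status, so risks in the source population cannot be estimated directly — relative risk is not valid here. The odds ratio is the appropriate measure.
OR = (a·d)/(b·c) = (806 × 1438) / (1590 × 436) = 1159028 / 693240 = 1.67190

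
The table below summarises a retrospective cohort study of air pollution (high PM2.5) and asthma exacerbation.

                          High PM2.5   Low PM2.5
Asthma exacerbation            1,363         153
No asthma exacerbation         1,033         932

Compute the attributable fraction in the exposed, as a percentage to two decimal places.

Reading the table with exposure as columns: a = 1363 (High PM2.5, case), b = 1033 (High PM2.5, non-case), c = 153 (Low PM2.5, case), d = 932.
Risk in exposed = 1363/2396 = 0.56886; risk in unexposed = 153/1085 = 0.14101.
RR = 0.56886/0.14101 = 4.03411
AR% = (RR − 1)/RR × 100 = (4.03411 − 1)/4.03411 × 100 = 75.2114%

75.21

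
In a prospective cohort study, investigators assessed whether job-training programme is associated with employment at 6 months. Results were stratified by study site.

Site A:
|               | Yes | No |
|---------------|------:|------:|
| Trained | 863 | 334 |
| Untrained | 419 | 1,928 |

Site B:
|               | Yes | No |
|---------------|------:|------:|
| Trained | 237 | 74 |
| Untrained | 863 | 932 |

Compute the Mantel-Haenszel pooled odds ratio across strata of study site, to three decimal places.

OR_MH = Σ(aᵢdᵢ/nᵢ) / Σ(bᵢcᵢ/nᵢ), where nᵢ is the stratum total.
Stratum 1 (Site A): n = 3544; a·d/n = 863·1928/3544 = 469.4876; b·c/n = 334·419/3544 = 39.4881
Stratum 2 (Site B): n = 2106; a·d/n = 237·932/2106 = 104.8832; b·c/n = 74·863/2106 = 30.3238
OR_MH = (469.4876 + 104.8832) / (39.4881 + 30.3238) = 574.3708 / 69.8120 = 8.22739

8.227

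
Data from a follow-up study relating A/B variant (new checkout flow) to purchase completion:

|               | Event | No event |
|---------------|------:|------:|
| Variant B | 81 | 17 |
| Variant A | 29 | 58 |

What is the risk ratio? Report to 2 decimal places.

Cells: a = 81, b = 17, c = 29, d = 58.
Risk in exposed = 81/98 = 0.82653; risk in unexposed = 29/87 = 0.33333.
RR = 0.82653 / 0.33333 = 2.47959
The risk among the exposed is 2.48 times that among the unexposed.

2.48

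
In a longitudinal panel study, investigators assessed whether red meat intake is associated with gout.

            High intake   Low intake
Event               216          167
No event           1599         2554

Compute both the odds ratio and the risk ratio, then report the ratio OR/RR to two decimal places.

1.07

Reading the table with exposure as columns: a = 216 (High intake, case), b = 1599 (High intake, non-case), c = 167 (Low intake, case), d = 2554.
OR = (216·2554)/(1599·167) = 551664/267033 = 2.06590
Risk in exposed = 216/1815 = 0.11901; risk in unexposed = 167/2721 = 0.06137; RR = 1.93905
OR/RR = 2.06590 / 1.93905 = 1.06542
The outcome is not rare, so the OR lies further from 1 than the RR.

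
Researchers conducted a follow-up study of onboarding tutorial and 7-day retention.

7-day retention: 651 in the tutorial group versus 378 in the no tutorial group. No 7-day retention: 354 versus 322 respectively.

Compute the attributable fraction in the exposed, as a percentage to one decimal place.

From the description: a = 651, b = 354, c = 378, d = 322.
Risk in exposed = 651/1005 = 0.64776; risk in unexposed = 378/700 = 0.54000.
RR = 0.64776/0.54000 = 1.19956
AR% = (RR − 1)/RR × 100 = (1.19956 − 1)/1.19956 × 100 = 16.6359%

16.6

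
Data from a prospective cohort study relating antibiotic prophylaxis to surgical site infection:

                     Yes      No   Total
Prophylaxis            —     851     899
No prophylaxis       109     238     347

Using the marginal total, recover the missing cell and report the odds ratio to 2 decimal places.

The missing cell is in the exposed row: 899 − 851 = 48.
So a = 48, b = 851, c = 109, d = 238.
OR = (a·d)/(b·c) = (48 × 238) / (851 × 109) = 11424 / 92759 = 0.12316

0.12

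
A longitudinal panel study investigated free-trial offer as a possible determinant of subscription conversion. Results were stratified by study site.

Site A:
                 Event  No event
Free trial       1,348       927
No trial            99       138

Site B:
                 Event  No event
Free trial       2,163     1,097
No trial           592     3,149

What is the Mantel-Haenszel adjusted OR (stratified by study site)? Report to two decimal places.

OR_MH = Σ(aᵢdᵢ/nᵢ) / Σ(bᵢcᵢ/nᵢ), where nᵢ is the stratum total.
Stratum 1 (Site A): n = 2512; a·d/n = 1348·138/2512 = 74.0541; b·c/n = 927·99/2512 = 36.5338
Stratum 2 (Site B): n = 7001; a·d/n = 2163·3149/7001 = 972.9020; b·c/n = 1097·592/7001 = 92.7616
OR_MH = (74.0541 + 972.9020) / (36.5338 + 92.7616) = 1046.9562 / 129.2954 = 8.09739

8.10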